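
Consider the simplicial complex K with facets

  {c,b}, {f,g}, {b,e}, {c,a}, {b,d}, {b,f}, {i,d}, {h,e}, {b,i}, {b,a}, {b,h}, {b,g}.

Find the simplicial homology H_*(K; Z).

H_0 ≅ Z,  H_1 ≅ Z^4.

Take the total order a < b < c < d < e < f < g < h < i on the vertex set. Then K (dimension 1) consists of the simplices:

  0-simplices (9): a, b, c, d, e, f, g, h, i
  1-simplices (12): ab, ac, bc, bd, be, bf, bg, bh, bi, di, eh, fg

giving chain groups C_0 ≅ Z^9, C_1 ≅ Z^12.

∂_1: C_1 → C_0 sends each edge [p,q] (with p < q) to q − p. For instance
  ∂be = e − b.
As a 9×12 matrix over Z this has rank 8, with invariant factors (1,1,1,1,1,1,1,1).

Computing H_k = (kernel of ∂_k) / (image of ∂_{k+1}):

  H_0: rank C_0 − rank ∂_1 = 9 − 8 = 1, and the invariant factors of ∂_1 are all 1, so H_0 = Z.
  H_1: rank ker ∂_1 − rank ∂_2 = (12 − 8) − 0 = 4, and there is no ∂_2, so H_1 = Z^4.

As a check, the Euler characteristic is 9 − 12 = -3, which agrees with 1 − 4 = -3.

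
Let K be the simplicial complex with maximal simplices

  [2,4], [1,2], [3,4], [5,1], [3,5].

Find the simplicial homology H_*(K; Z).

H_0 ≅ Z,  H_1 ≅ Z.

Order the vertices as 1 < 2 < 3 < 4 < 5. Listing each simplex with vertices in this order, K has dimension 1 with simplices:

  0-simplices (5): [1], [2], [3], [4], [5]
  1-simplices (5): [1,2], [1,5], [2,4], [3,4], [3,5]

giving chain groups C_0 ≅ Z^5, C_1 ≅ Z^5.

∂_1: C_1 → C_0 sends each edge [p,q] (with p < q) to q − p.
This gives a 5×5 integer matrix of rank 4; reducing to Smith normal form yields diagonal entries (1,1,1,1).

Now H_k = ker ∂_k / im ∂_{k+1}, so:

  H_0: rank C_0 − rank ∂_1 = 5 − 4 = 1, and the invariant factors of ∂_1 are all 1, so H_0 ≅ Z.
  H_1: rank ker ∂_1 − rank ∂_2 = (5 − 4) − 0 = 1, and there is no ∂_2, so H_1 ≅ Z.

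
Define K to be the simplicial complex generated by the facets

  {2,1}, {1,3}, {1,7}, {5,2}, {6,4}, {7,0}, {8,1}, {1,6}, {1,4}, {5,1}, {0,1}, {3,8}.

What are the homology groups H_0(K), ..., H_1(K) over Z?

H_0 ≅ Z,  H_1 ≅ Z^4.

Order the vertices as 0 < 1 < 2 < 3 < 4 < 5 < 6 < 7 < 8. Listing each simplex with vertices in this order, K has dimension 1 with simplices:

  0-simplices (9): [0], [1], [2], [3], [4], [5], [6], [7], [8]
  1-simplices (12): [0,1], [0,7], [1,2], [1,3], [1,4], [1,5], [1,6], [1,7], [1,8], [2,5], [3,8], [4,6]

Hence C_0 ≅ Z^9, C_1 ≅ Z^12.

∂_1: C_1 → C_0 is given by ∂[p,q] = [q] − [p]. For instance
  ∂[1,7] = [7] − [1].
The 9×12 boundary matrix has rank 8 and Smith normal form diag(1,1,1,1,1,1,1,1).

Now H_k = ker ∂_k / im ∂_{k+1}, so:

  H_0: rank C_0 − rank ∂_1 = 9 − 8 = 1, and the invariant factors of ∂_1 are all 1, so H_0 ≅ Z.
  H_1: rank ker ∂_1 − rank ∂_2 = (12 − 8) − 0 = 4, and there is no ∂_2, so H_1 ≅ Z^4.

As a check, the Euler characteristic is 9 − 12 = -3, which agrees with 1 − 4 = -3.
(K is a triangulation of a wedge of 4 circles.)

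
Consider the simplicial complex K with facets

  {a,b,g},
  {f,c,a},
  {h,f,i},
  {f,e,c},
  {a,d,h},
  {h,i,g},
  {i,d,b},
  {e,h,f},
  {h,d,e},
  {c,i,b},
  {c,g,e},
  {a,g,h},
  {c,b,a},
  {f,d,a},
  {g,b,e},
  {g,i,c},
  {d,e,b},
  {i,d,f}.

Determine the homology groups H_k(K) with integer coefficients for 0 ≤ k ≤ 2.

K has 9 vertices, 27 edges, 18 triangles.
rank ∂_0 = 0, rank ∂_1 = 8 ⇒ b_0 = 9 − 0 − 8 = 1; all invariant factors of ∂_1 are 1 so no torsion. So H_0 = Z.
rank ∂_1 = 8, rank ∂_2 = 18 ⇒ b_1 = 27 − 8 − 18 = 1; ∂_2 has invariant factor(s) [2] giving torsion. So H_1 = Z ⊕ Z_2.
rank ∂_2 = 18, rank ∂_3 = 0 ⇒ b_2 = 18 − 18 − 0 = 0. So H_2 = 0.

H_0 ≅ Z,  H_1 ≅ Z ⊕ Z_2,  H_2 = 0.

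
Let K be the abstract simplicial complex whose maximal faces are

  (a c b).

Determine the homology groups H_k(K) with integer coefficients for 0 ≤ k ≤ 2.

K has 3 vertices, 3 edges, 1 triangle.
rank ∂_0 = 0, rank ∂_1 = 2 ⇒ b_0 = 3 − 0 − 2 = 1; all invariant factors of ∂_1 are 1 so no torsion. So H_0 = Z.
rank ∂_1 = 2, rank ∂_2 = 1 ⇒ b_1 = 3 − 2 − 1 = 0; all invariant factors of ∂_2 are 1 so no torsion. So H_1 = 0.
rank ∂_2 = 1, rank ∂_3 = 0 ⇒ b_2 = 1 − 1 − 0 = 0. So H_2 = 0.

H_0 ≅ Z,  H_1 = 0,  H_2 = 0.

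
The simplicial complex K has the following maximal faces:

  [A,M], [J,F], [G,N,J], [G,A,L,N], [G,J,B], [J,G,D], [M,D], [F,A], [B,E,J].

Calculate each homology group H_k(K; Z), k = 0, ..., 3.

H_0 = Z,  H_1 = Z^2,  H_2 = 0,  H_3 = 0.

Fix the vertex order A < B < D < E < F < G < J < L < M < N and write every simplex with vertices in increasing order. Then dim K = 3 and the simplices of K are:

  0-simplices (10): A, B, D, E, F, G, J, L, M, N
  1-simplices (18): AF, AG, AL, AM, AN, BE, BG, BJ, DG, DJ, DM, EJ, FJ, GJ, GL, GN, JN, LN
  2-simplices (8): AGL, AGN, ALN, BEJ, BGJ, DGJ, GJN, GLN
  3-simplices (1): AGLN

giving chain groups C_0 ≅ Z^10, C_1 ≅ Z^18, C_2 ≅ Z^8, C_3 ≅ Z^1.

∂_1: C_1 → C_0 sends each edge [p,q] (with p < q) to q − p. For instance
  ∂AF = F − A.
As a 10×18 matrix over Z this has rank 9, with invariant factors (1,1,1,1,1,1,1,1,1).

∂_2: C_2 → C_1 acts by ∂[p,q,r] = [q,r] − [p,r] + [p,q]. For instance
  ∂AGN = GN − AN + AG,
  ∂BGJ = GJ − BJ + BG.
The resulting 18×8 matrix has rank 7, and its Smith normal form has invariant factors (1,1,1,1,1,1,1).

Boundary ∂_3: C_3 → C_2 sends each 3-simplex σ to the alternating sum Σ_i (−1)^i (σ with its i-th vertex removed). For instance
  ∂AGLN = GLN − ALN + AGN − AGL.
The 8×1 boundary matrix has rank 1 and Smith normal form diag(1).

Reading off H_k = ker ∂_k / im ∂_{k+1}:

  H_0: rank C_0 − rank ∂_1 = 10 − 9 = 1, and the invariant factors of ∂_1 are all 1, so H_0 = Z.
  H_1: rank ker ∂_1 − rank ∂_2 = (18 − 9) − 7 = 2, and the invariant factors of ∂_2 are all 1, so H_1 = Z^2.
  H_2: rank ker ∂_2 − rank ∂_3 = (8 − 7) − 1 = 0, and the invariant factors of ∂_3 are all 1, so H_2 = 0.
  H_3: rank ker ∂_3 − rank ∂_4 = (1 − 1) − 0 = 0, and there is no ∂_4, so H_3 = 0.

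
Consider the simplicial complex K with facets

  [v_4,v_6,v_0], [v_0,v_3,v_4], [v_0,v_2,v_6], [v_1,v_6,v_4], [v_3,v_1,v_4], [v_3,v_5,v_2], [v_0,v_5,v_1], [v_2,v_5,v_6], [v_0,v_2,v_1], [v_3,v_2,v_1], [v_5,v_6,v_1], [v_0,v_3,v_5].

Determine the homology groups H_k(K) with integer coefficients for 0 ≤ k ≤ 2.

H_0 = Z,  H_1 = Z/2Z,  H_2 = 0.

Take the total order v_0 < v_1 < v_2 < v_3 < v_4 < v_5 < v_6 on the vertex set. Then K (dimension 2) consists of the simplices:

  0-simplices (7): [v_0], [v_1], [v_2], [v_3], [v_4], [v_5], [v_6]
  1-simplices (18): (18 of them)
  2-simplices (12): (12 of them)

giving chain groups C_0 ≅ Z^7, C_1 ≅ Z^18, C_2 ≅ Z^12.

The boundary map ∂_1: C_1 → C_0 sends each edge [p,q] (with p < q) to q − p.
The 7×18 boundary matrix has rank 6 and Smith normal form diag(1,1,1,1,1,1).

Boundary ∂_2: C_2 → C_1 sends each 2-simplex [p,q,r] to [q,r] − [p,r] + [p,q]. For instance
  ∂[v_1,v_5,v_6] = [v_5,v_6] − [v_1,v_6] + [v_1,v_5],
  ∂[v_0,v_3,v_5] = [v_3,v_5] − [v_0,v_5] + [v_0,v_3].
The 18×12 boundary matrix has rank 12 and Smith normal form diag(1,1,1,1,1,1,1,1,1,1,1,2).

Reading off H_k = ker ∂_k / im ∂_{k+1}:

  H_0: rank C_0 − rank ∂_1 = 7 − 6 = 1, and the invariant factors of ∂_1 are all 1, so H_0 = Z.
  H_1: rank ker ∂_1 − rank ∂_2 = (18 − 6) − 12 = 0, and ∂_2 has invariant factor 2 > 1, so H_1 = Z/2Z.
  H_2: rank ker ∂_2 − rank ∂_3 = (12 − 12) − 0 = 0, and there is no ∂_3, so H_2 = 0.

As a check, the Euler characteristic is 7 − 18 + 12 = 1, which agrees with 1 − 0 + 0 = 1.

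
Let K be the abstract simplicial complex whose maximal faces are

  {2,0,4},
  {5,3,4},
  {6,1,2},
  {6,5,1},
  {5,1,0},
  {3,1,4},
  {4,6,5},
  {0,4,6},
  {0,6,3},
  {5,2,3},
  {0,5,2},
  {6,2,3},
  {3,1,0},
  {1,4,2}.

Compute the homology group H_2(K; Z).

H_2 ≅ Z.

Take the total order 0 < 1 < 2 < 3 < 4 < 5 < 6 on the vertex set. Then K (dimension 2) consists of the simplices:

  0-simplices (7): [0], [1], [2], [3], [4], [5], [6]
  1-simplices (21): [0,1], [0,2], [0,3], [0,4], [0,5], [0,6], [1,2], [1,3], [1,4], [1,5], [1,6], [2,3], [2,4], [2,5], [2,6], [3,4], [3,5], [3,6], [4,5], [4,6], [5,6]
  2-simplices (14): [0,1,3], [0,1,5], [0,2,4], [0,2,5], [0,3,6], [0,4,6], [1,2,4], [1,2,6], [1,3,4], [1,5,6], [2,3,5], [2,3,6], [3,4,5], [4,5,6]

Hence C_0 ≅ Z^7, C_1 ≅ Z^21, C_2 ≅ Z^14.

The boundary map ∂_1: C_1 → C_0 sends each edge [p,q] (with p < q) to q − p.
The resulting 7×21 matrix has rank 6, and its Smith normal form has invariant factors (1,1,1,1,1,1).

∂_2: C_2 → C_1 acts by ∂[p,q,r] = [q,r] − [p,r] + [p,q]. For instance
  ∂[3,4,5] = [4,5] − [3,5] + [3,4],
  ∂[0,1,5] = [1,5] − [0,5] + [0,1].
As a 21×14 matrix over Z this has rank 13, with invariant factors (1,1,1,1,1,1,1,1,1,1,1,1,1).

Computing H_k = (kernel of ∂_k) / (image of ∂_{k+1}):

  H_2: rank ker ∂_2 − rank ∂_3 = (14 − 13) − 0 = 1, and there is no ∂_3, so H_2 ≅ Z.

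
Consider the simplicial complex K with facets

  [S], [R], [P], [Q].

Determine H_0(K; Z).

Fix the vertex order P < Q < R < S and write every simplex with vertices in increasing order. Then dim K = 0 and the simplices of K are:

  0-simplices (4): P, Q, R, S

giving chain groups C_0 ≅ Z^4.

Reading off H_k = ker ∂_k / im ∂_{k+1}:

  H_0: rank C_0 − rank ∂_1 = 4 − 0 = 4, and there is no ∂_1, so H_0 ≅ Z^4.

H_0 ≅ Z^4.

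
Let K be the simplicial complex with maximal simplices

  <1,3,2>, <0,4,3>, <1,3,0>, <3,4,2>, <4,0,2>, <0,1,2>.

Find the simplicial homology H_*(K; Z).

K has 5 vertices, 9 edges, 6 triangles.
rank ∂_0 = 0, rank ∂_1 = 4 ⇒ b_0 = 5 − 0 − 4 = 1; all invariant factors of ∂_1 are 1 so no torsion. So H_0 = Z.
rank ∂_1 = 4, rank ∂_2 = 5 ⇒ b_1 = 9 − 4 − 5 = 0; all invariant factors of ∂_2 are 1 so no torsion. So H_1 = 0.
rank ∂_2 = 5, rank ∂_3 = 0 ⇒ b_2 = 6 − 5 − 0 = 1. So H_2 = Z.

H_0 ≅ Z,  H_1 = 0,  H_2 ≅ Z.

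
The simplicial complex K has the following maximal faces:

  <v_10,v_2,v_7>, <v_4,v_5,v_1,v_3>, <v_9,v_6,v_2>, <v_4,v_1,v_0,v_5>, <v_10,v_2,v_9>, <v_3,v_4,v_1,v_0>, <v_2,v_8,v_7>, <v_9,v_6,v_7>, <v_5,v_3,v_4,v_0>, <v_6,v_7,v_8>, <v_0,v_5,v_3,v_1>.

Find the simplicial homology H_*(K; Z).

Take the total order v_0 < v_1 < v_2 < v_3 < v_4 < v_5 < v_6 < v_7 < v_8 < v_9 < v_10 on the vertex set. Then K (dimension 3) consists of the simplices:

  0-simplices (11): [v_0], [v_1], [v_2], [v_3], [v_4], [v_5], [v_6], [v_7], [v_8], [v_9], [v_10]
  1-simplices (22): (22 of them)
  2-simplices (16): (16 of them)
  3-simplices (5): [v_0,v_1,v_3,v_4], [v_0,v_1,v_3,v_5], [v_0,v_1,v_4,v_5], [v_0,v_3,v_4,v_5], [v_1,v_3,v_4,v_5]

Hence C_0 ≅ Z^11, C_1 ≅ Z^22, C_2 ≅ Z^16, C_3 ≅ Z^5.

∂_1: C_1 → C_0 is given by ∂[p,q] = [q] − [p]. For instance
  ∂[v_7,v_10] = [v_10] − [v_7].
As a 11×22 matrix over Z this has rank 9, with invariant factors (1,1,1,1,1,1,1,1,1).

Boundary ∂_2: C_2 → C_1 acts by ∂[p,q,r] = [q,r] − [p,r] + [p,q]. For instance
  ∂[v_2,v_6,v_9] = [v_6,v_9] − [v_2,v_9] + [v_2,v_6],
  ∂[v_0,v_1,v_4] = [v_1,v_4] − [v_0,v_4] + [v_0,v_1].
The resulting 22×16 matrix has rank 12, and its Smith normal form has invariant factors (1,1,1,1,1,1,1,1,1,1,1,1).

Boundary ∂_3: C_3 → C_2 sends each 3-simplex σ to the alternating sum Σ_i (−1)^i (σ with its i-th vertex removed). For instance
  ∂[v_0,v_1,v_3,v_4] = [v_1,v_3,v_4] − [v_0,v_3,v_4] + [v_0,v_1,v_4] − [v_0,v_1,v_3],
  ∂[v_0,v_1,v_3,v_5] = [v_1,v_3,v_5] − [v_0,v_3,v_5] + [v_0,v_1,v_5] − [v_0,v_1,v_3].
This gives a 16×5 integer matrix of rank 4; reducing to Smith normal form yields diagonal entries (1,1,1,1).

Reading off H_k = ker ∂_k / im ∂_{k+1}:

  H_0: rank C_0 − rank ∂_1 = 11 − 9 = 2, and the invariant factors of ∂_1 are all 1, so H_0 = Z^2.
  H_1: rank ker ∂_1 − rank ∂_2 = (22 − 9) − 12 = 1, and the invariant factors of ∂_2 are all 1, so H_1 = Z.
  H_2: rank ker ∂_2 − rank ∂_3 = (16 − 12) − 4 = 0, and the invariant factors of ∂_3 are all 1, so H_2 = 0.
  H_3: rank ker ∂_3 − rank ∂_4 = (5 − 4) − 0 = 1, and there is no ∂_4, so H_3 = Z.

H_0 ≅ Z^2,  H_1 ≅ Z,  H_2 = 0,  H_3 ≅ Z.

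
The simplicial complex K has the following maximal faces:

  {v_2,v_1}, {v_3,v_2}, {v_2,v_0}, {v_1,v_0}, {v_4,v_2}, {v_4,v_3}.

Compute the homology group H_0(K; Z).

Order the vertices as v_0 < v_1 < v_2 < v_3 < v_4. Listing each simplex with vertices in this order, K has dimension 1 with simplices:

  0-simplices (5): [v_0], [v_1], [v_2], [v_3], [v_4]
  1-simplices (6): [v_0,v_1], [v_0,v_2], [v_1,v_2], [v_2,v_3], [v_2,v_4], [v_3,v_4]

so the chain groups are C_0 ≅ Z^5, C_1 ≅ Z^6.

∂_1: C_1 → C_0 is given by ∂[p,q] = [q] − [p].
This gives a 5×6 integer matrix of rank 4; reducing to Smith normal form yields diagonal entries (1,1,1,1).

Reading off H_k = ker ∂_k / im ∂_{k+1}:

  H_0: rank C_0 − rank ∂_1 = 5 − 4 = 1, and the invariant factors of ∂_1 are all 1, so H_0 ≅ Z.

(K is a triangulation of a wedge of 2 circles.)

H_0 = Z.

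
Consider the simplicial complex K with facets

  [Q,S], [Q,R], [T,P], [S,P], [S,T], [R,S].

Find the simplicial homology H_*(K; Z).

H_0 ≅ Z,  H_1 ≅ Z^2.

K has 5 vertices, 6 edges.
rank ∂_0 = 0, rank ∂_1 = 4 ⇒ b_0 = 5 − 0 − 4 = 1; all invariant factors of ∂_1 are 1 so no torsion. So H_0 = Z.
rank ∂_1 = 4, rank ∂_2 = 0 ⇒ b_1 = 6 − 4 − 0 = 2. So H_1 = Z^2.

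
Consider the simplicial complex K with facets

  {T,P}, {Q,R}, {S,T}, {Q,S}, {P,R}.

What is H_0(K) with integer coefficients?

Fix the vertex order P < Q < R < S < T and write every simplex with vertices in increasing order. Then dim K = 1 and the simplices of K are:

  0-simplices (5): P, Q, R, S, T
  1-simplices (5): PR, PT, QR, QS, ST

giving chain groups C_0 ≅ Z^5, C_1 ≅ Z^5.

Boundary ∂_1: C_1 → C_0 maps an edge to its endpoints' difference, ∂[p,q] = q − p.
This gives a 5×5 integer matrix of rank 4; reducing to Smith normal form yields diagonal entries (1,1,1,1).

Now H_k = ker ∂_k / im ∂_{k+1}, so:

  H_0: rank C_0 − rank ∂_1 = 5 − 4 = 1, and the invariant factors of ∂_1 are all 1, so H_0 ≅ Z.

H_0 = Z.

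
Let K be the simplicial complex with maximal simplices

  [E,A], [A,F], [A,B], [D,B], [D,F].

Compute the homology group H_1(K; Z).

H_1 = Z.

Fix the vertex order A < B < D < E < F and write every simplex with vertices in increasing order. Then dim K = 1 and the simplices of K are:

  0-simplices (5): A, B, D, E, F
  1-simplices (5): AB, AE, AF, BD, DF

giving chain groups C_0 ≅ Z^5, C_1 ≅ Z^5.

∂_1: C_1 → C_0 sends each edge [p,q] (with p < q) to q − p.
This gives a 5×5 integer matrix of rank 4; reducing to Smith normal form yields diagonal entries (1,1,1,1).

Computing H_k = (kernel of ∂_k) / (image of ∂_{k+1}):

  H_1: rank ker ∂_1 − rank ∂_2 = (5 − 4) − 0 = 1, and there is no ∂_2, so H_1 = Z.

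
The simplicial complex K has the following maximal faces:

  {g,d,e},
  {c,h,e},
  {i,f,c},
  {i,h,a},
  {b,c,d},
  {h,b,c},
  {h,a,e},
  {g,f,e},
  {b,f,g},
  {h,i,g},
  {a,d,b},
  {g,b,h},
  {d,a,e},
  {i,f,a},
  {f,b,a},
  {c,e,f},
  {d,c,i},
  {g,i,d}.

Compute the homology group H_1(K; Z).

Order the vertices as a < b < c < d < e < f < g < h < i. Listing each simplex with vertices in this order, K has dimension 2 with simplices:

  0-simplices (9): a, b, c, d, e, f, g, h, i
  1-simplices (27): ab, ad, ae, af, ah, ai, bc, bd, bf, bg, bh, cd, ce, cf, ch, ci, de, dg, di, ef, eg, eh, fg, fi, gh, gi, hi
  2-simplices (18): abd, abf, ade, aeh, afi, ahi, bcd, bch, bfg, bgh, cdi, cef, ceh, cfi, deg, dgi, efg, ghi

so the chain groups are C_0 ≅ Z^9, C_1 ≅ Z^27, C_2 ≅ Z^18.

The boundary map ∂_1: C_1 → C_0 sends each edge [p,q] (with p < q) to q − p. For instance
  ∂ad = d − a.
As a 9×27 matrix over Z this has rank 8, with invariant factors (1,1,1,1,1,1,1,1).

The boundary map ∂_2: C_2 → C_1 sends each 2-simplex [p,q,r] to [q,r] − [p,r] + [p,q]. For instance
  ∂aeh = eh − ah + ae,
  ∂dgi = gi − di + dg.
The 27×18 boundary matrix has rank 17 and Smith normal form diag(1,1,1,1,1,1,1,1,1,1,1,1,1,1,1,1,1).

Computing H_k = (kernel of ∂_k) / (image of ∂_{k+1}):

  H_1: rank ker ∂_1 − rank ∂_2 = (27 − 8) − 17 = 2, and the invariant factors of ∂_2 are all 1, so H_1 ≅ Z^2.

H_1 ≅ Z^2.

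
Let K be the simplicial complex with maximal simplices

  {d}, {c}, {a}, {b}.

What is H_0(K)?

Take the total order a < b < c < d on the vertex set. Then K (dimension 0) consists of the simplices:

  0-simplices (4): a, b, c, d

giving chain groups C_0 ≅ Z^4.

Computing H_k = (kernel of ∂_k) / (image of ∂_{k+1}):

  H_0: rank C_0 − rank ∂_1 = 4 − 0 = 4, and there is no ∂_1, so H_0 ≅ Z^4.

H_0 = Z^4.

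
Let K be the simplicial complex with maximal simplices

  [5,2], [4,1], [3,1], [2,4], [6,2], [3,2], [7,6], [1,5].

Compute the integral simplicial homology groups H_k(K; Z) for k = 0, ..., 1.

We work with the vertex ordering 1 < 2 < 3 < 4 < 5 < 6 < 7. The simplices of K, each written with vertices in increasing order, are:

  0-simplices (7): [1], [2], [3], [4], [5], [6], [7]
  1-simplices (8): [1,3], [1,4], [1,5], [2,3], [2,4], [2,5], [2,6], [6,7]

giving chain groups C_0 ≅ Z^7, C_1 ≅ Z^8.

Boundary ∂_1: C_1 → C_0 is given by ∂[p,q] = [q] − [p]. For instance
  ∂[2,5] = [5] − [2].
The resulting 7×8 matrix has rank 6, and its Smith normal form has invariant factors (1,1,1,1,1,1).

From H_k ≅ ker(∂_k) / im(∂_{k+1}) we obtain:

  H_0: rank C_0 − rank ∂_1 = 7 − 6 = 1, and the invariant factors of ∂_1 are all 1, so H_0 ≅ Z.
  H_1: rank ker ∂_1 − rank ∂_2 = (8 − 6) − 0 = 2, and there is no ∂_2, so H_1 ≅ Z^2.

As a check, the Euler characteristic is 7 − 8 = -1, which agrees with 1 − 2 = -1.

H_0 ≅ Z,  H_1 ≅ Z^2.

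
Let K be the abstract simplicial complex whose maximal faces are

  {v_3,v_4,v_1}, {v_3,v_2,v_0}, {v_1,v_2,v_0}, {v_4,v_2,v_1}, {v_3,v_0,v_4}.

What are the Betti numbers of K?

b_0 = 1, b_1 = 1, b_2 = 0.

Take the total order v_0 < v_1 < v_2 < v_3 < v_4 on the vertex set. Then K (dimension 2) consists of the simplices:

  0-simplices (5): [v_0], [v_1], [v_2], [v_3], [v_4]
  1-simplices (10): [v_0,v_1], [v_0,v_2], [v_0,v_3], [v_0,v_4], [v_1,v_2], [v_1,v_3], [v_1,v_4], [v_2,v_3], [v_2,v_4], [v_3,v_4]
  2-simplices (5): [v_0,v_1,v_2], [v_0,v_2,v_3], [v_0,v_3,v_4], [v_1,v_2,v_4], [v_1,v_3,v_4]

Hence C_0 ≅ Z^5, C_1 ≅ Z^10, C_2 ≅ Z^5.

∂_1: C_1 → C_0 sends each edge [p,q] (with p < q) to q − p.
The 5×10 boundary matrix has rank 4 and Smith normal form diag(1,1,1,1).

∂_2: C_2 → C_1 acts by ∂[p,q,r] = [q,r] − [p,r] + [p,q]. For instance
  ∂[v_1,v_3,v_4] = [v_3,v_4] − [v_1,v_4] + [v_1,v_3],
  ∂[v_1,v_2,v_4] = [v_2,v_4] − [v_1,v_4] + [v_1,v_2].
The 10×5 boundary matrix has rank 5 and Smith normal form diag(1,1,1,1,1).

Now H_k = ker ∂_k / im ∂_{k+1}, so:

  H_0: rank C_0 − rank ∂_1 = 5 − 4 = 1, and the invariant factors of ∂_1 are all 1, so H_0 ≅ Z.
  H_1: rank ker ∂_1 − rank ∂_2 = (10 − 4) − 5 = 1, and the invariant factors of ∂_2 are all 1, so H_1 ≅ Z.
  H_2: rank ker ∂_2 − rank ∂_3 = (5 − 5) − 0 = 0, and there is no ∂_3, so H_2 ≅ 0.

As a check, the Euler characteristic is 5 − 10 + 5 = 0, which agrees with 1 − 1 + 0 = 0.

Hence the Betti numbers are b_0 = 1, b_1 = 1, b_2 = 0.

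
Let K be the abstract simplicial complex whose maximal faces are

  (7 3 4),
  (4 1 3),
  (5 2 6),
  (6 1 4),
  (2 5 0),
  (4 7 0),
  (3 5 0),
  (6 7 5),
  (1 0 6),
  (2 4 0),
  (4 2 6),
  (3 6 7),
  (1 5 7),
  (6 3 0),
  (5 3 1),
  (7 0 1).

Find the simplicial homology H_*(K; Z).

H_0 = Z,  H_1 = Z^2,  H_2 = Z.

K has 8 vertices, 24 edges, 16 triangles.
rank ∂_0 = 0, rank ∂_1 = 7 ⇒ b_0 = 8 − 0 − 7 = 1; all invariant factors of ∂_1 are 1 so no torsion. So H_0 = Z.
rank ∂_1 = 7, rank ∂_2 = 15 ⇒ b_1 = 24 − 7 − 15 = 2; all invariant factors of ∂_2 are 1 so no torsion. So H_1 = Z^2.
rank ∂_2 = 15, rank ∂_3 = 0 ⇒ b_2 = 16 − 15 − 0 = 1. So H_2 = Z.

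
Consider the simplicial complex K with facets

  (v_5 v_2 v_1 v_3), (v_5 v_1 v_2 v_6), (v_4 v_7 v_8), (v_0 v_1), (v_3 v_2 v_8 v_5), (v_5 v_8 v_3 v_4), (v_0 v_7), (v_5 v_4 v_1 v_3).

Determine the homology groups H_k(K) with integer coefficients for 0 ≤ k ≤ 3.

Take the total order v_0 < v_1 < v_2 < v_3 < v_4 < v_5 < v_6 < v_7 < v_8 on the vertex set. Then K (dimension 3) consists of the simplices:

  0-simplices (9): [v_0], [v_1], [v_2], [v_3], [v_4], [v_5], [v_6], [v_7], [v_8]
  1-simplices (20): (20 of them)
  2-simplices (16): (16 of them)
  3-simplices (5): [v_1,v_2,v_3,v_5], [v_1,v_2,v_5,v_6], [v_1,v_3,v_4,v_5], [v_2,v_3,v_5,v_8], [v_3,v_4,v_5,v_8]

giving chain groups C_0 ≅ Z^9, C_1 ≅ Z^20, C_2 ≅ Z^16, C_3 ≅ Z^5.

Boundary ∂_1: C_1 → C_0 sends each edge [p,q] (with p < q) to q − p.
This gives a 9×20 integer matrix of rank 8; reducing to Smith normal form yields diagonal entries (1,1,1,1,1,1,1,1).

The boundary map ∂_2: C_2 → C_1 sends each 2-simplex [p,q,r] to [q,r] − [p,r] + [p,q]. For instance
  ∂[v_3,v_5,v_8] = [v_5,v_8] − [v_3,v_8] + [v_3,v_5],
  ∂[v_1,v_5,v_6] = [v_5,v_6] − [v_1,v_6] + [v_1,v_5].
This gives a 20×16 integer matrix of rank 11; reducing to Smith normal form yields diagonal entries (1,1,1,1,1,1,1,1,1,1,1).

Boundary ∂_3: C_3 → C_2 sends each 3-simplex σ to the alternating sum Σ_i (−1)^i (σ with its i-th vertex removed). For instance
  ∂[v_2,v_3,v_5,v_8] = [v_3,v_5,v_8] − [v_2,v_5,v_8] + [v_2,v_3,v_8] − [v_2,v_3,v_5],
  ∂[v_1,v_2,v_5,v_6] = [v_2,v_5,v_6] − [v_1,v_5,v_6] + [v_1,v_2,v_6] − [v_1,v_2,v_5].
The resulting 16×5 matrix has rank 5, and its Smith normal form has invariant factors (1,1,1,1,1).

Computing H_k = (kernel of ∂_k) / (image of ∂_{k+1}):

  H_0: rank C_0 − rank ∂_1 = 9 − 8 = 1, and the invariant factors of ∂_1 are all 1, so H_0 ≅ Z.
  H_1: rank ker ∂_1 − rank ∂_2 = (20 − 8) − 11 = 1, and the invariant factors of ∂_2 are all 1, so H_1 ≅ Z.
  H_2: rank ker ∂_2 − rank ∂_3 = (16 − 11) − 5 = 0, and the invariant factors of ∂_3 are all 1, so H_2 ≅ 0.
  H_3: rank ker ∂_3 − rank ∂_4 = (5 − 5) − 0 = 0, and there is no ∂_4, so H_3 ≅ 0.

As a check, the Euler characteristic is 9 − 20 + 16 − 5 = 0, which agrees with 1 − 1 + 0 − 0 = 0.

H_0 = Z,  H_1 = Z,  H_2 = 0,  H_3 = 0.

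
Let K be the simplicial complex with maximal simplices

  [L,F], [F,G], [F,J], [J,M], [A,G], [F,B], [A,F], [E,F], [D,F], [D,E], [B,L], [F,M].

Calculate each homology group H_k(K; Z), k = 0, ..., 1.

H_0 = Z,  H_1 = Z^4.

Order the vertices as A < B < D < E < F < G < J < L < M. Listing each simplex with vertices in this order, K has dimension 1 with simplices:

  0-simplices (9): A, B, D, E, F, G, J, L, M
  1-simplices (12): AF, AG, BF, BL, DE, DF, EF, FG, FJ, FL, FM, JM

giving chain groups C_0 ≅ Z^9, C_1 ≅ Z^12.

Boundary ∂_1: C_1 → C_0 sends each edge [p,q] (with p < q) to q − p. For instance
  ∂BL = L − B.
The 9×12 boundary matrix has rank 8 and Smith normal form diag(1,1,1,1,1,1,1,1).

Now H_k = ker ∂_k / im ∂_{k+1}, so:

  H_0: rank C_0 − rank ∂_1 = 9 − 8 = 1, and the invariant factors of ∂_1 are all 1, so H_0 = Z.
  H_1: rank ker ∂_1 − rank ∂_2 = (12 − 8) − 0 = 4, and there is no ∂_2, so H_1 = Z^4.

As a check, the Euler characteristic is 9 − 12 = -3, which agrees with 1 − 4 = -3.
(K is a triangulation of a wedge of 4 circles.)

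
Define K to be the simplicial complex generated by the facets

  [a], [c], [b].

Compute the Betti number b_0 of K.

Order the vertices as a < b < c. Listing each simplex with vertices in this order, K has dimension 0 with simplices:

  0-simplices (3): a, b, c

Hence C_0 ≅ Z^3.

Reading off H_k = ker ∂_k / im ∂_{k+1}:

  H_0: rank C_0 − rank ∂_1 = 3 − 0 = 3, and there is no ∂_1, so H_0 = Z^3.

(K is a triangulation of a set of 3 points.)

Hence the Betti numbers are b_0 = 3.

b_0 = 3.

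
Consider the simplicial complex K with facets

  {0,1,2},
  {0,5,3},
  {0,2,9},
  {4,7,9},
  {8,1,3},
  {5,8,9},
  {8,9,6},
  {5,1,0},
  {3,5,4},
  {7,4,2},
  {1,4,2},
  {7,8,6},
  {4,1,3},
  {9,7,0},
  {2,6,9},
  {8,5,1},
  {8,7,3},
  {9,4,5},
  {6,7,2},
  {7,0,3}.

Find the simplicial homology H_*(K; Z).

We work with the vertex ordering 0 < 1 < 2 < 3 < 4 < 5 < 6 < 7 < 8 < 9. The simplices of K, each written with vertices in increasing order, are:

  0-simplices (10): [0], [1], [2], [3], [4], [5], [6], [7], [8], [9]
  1-simplices (30): (30 of them)
  2-simplices (20): (20 of them)

so the chain groups are C_0 ≅ Z^10, C_1 ≅ Z^30, C_2 ≅ Z^20.

Boundary ∂_1: C_1 → C_0 maps an edge to its endpoints' difference, ∂[p,q] = q − p.
This gives a 10×30 integer matrix of rank 9; reducing to Smith normal form yields diagonal entries (1,1,1,1,1,1,1,1,1).

Boundary ∂_2: C_2 → C_1 maps a triangle to the signed sum of its edges. For instance
  ∂[0,3,7] = [3,7] − [0,7] + [0,3],
  ∂[4,5,9] = [5,9] − [4,9] + [4,5].
This gives a 30×20 integer matrix of rank 20; reducing to Smith normal form yields diagonal entries (1,1,1,1,1,1,1,1,1,1,1,1,1,1,1,1,1,1,1,2).

Reading off H_k = ker ∂_k / im ∂_{k+1}:

  H_0: rank C_0 − rank ∂_1 = 10 − 9 = 1, and the invariant factors of ∂_1 are all 1, so H_0 = Z.
  H_1: rank ker ∂_1 − rank ∂_2 = (30 − 9) − 20 = 1, and ∂_2 has invariant factor 2 > 1, so H_1 = Z × Z/2.
  H_2: rank ker ∂_2 − rank ∂_3 = (20 − 20) − 0 = 0, and there is no ∂_3, so H_2 = 0.

As a check, the Euler characteristic is 10 − 30 + 20 = 0, which agrees with 1 − 1 + 0 = 0.

H_0 = Z,  H_1 = Z × Z/2,  H_2 = 0.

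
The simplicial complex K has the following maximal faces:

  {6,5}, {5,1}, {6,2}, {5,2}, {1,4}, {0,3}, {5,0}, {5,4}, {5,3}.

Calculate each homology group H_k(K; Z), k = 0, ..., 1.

We work with the vertex ordering 0 < 1 < 2 < 3 < 4 < 5 < 6. The simplices of K, each written with vertices in increasing order, are:

  0-simplices (7): [0], [1], [2], [3], [4], [5], [6]
  1-simplices (9): [0,3], [0,5], [1,4], [1,5], [2,5], [2,6], [3,5], [4,5], [5,6]

so the chain groups are C_0 ≅ Z^7, C_1 ≅ Z^9.

The boundary map ∂_1: C_1 → C_0 sends each edge [p,q] (with p < q) to q − p. For instance
  ∂[1,5] = [5] − [1].
The resulting 7×9 matrix has rank 6, and its Smith normal form has invariant factors (1,1,1,1,1,1).

From H_k ≅ ker(∂_k) / im(∂_{k+1}) we obtain:

  H_0: rank C_0 − rank ∂_1 = 7 − 6 = 1, and the invariant factors of ∂_1 are all 1, so H_0 = Z.
  H_1: rank ker ∂_1 − rank ∂_2 = (9 − 6) − 0 = 3, and there is no ∂_2, so H_1 = Z^3.

(K is a triangulation of a wedge of 3 circles.)

H_0 = Z,  H_1 = Z^3.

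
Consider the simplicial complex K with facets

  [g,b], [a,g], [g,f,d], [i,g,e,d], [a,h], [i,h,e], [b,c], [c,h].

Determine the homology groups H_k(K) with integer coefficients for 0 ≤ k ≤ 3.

Order the vertices as a < b < c < d < e < f < g < h < i. Listing each simplex with vertices in this order, K has dimension 3 with simplices:

  0-simplices (9): a, b, c, d, e, f, g, h, i
  1-simplices (15): ag, ah, bc, bg, ch, de, df, dg, di, eg, eh, ei, fg, gi, hi
  2-simplices (6): deg, dei, dfg, dgi, egi, ehi
  3-simplices (1): degi

giving chain groups C_0 ≅ Z^9, C_1 ≅ Z^15, C_2 ≅ Z^6, C_3 ≅ Z^1.

Boundary ∂_1: C_1 → C_0 sends each edge [p,q] (with p < q) to q − p.
As a 9×15 matrix over Z this has rank 8, with invariant factors (1,1,1,1,1,1,1,1).

Boundary ∂_2: C_2 → C_1 sends each 2-simplex [p,q,r] to [q,r] − [p,r] + [p,q]. For instance
  ∂ehi = hi − ei + eh,
  ∂dgi = gi − di + dg.
As a 15×6 matrix over Z this has rank 5, with invariant factors (1,1,1,1,1).

∂_3: C_3 → C_2 sends each 3-simplex σ to the alternating sum Σ_i (−1)^i (σ with its i-th vertex removed). For instance
  ∂degi = egi − dgi + dei − deg.
This gives a 6×1 integer matrix of rank 1; reducing to Smith normal form yields diagonal entries (1).

From H_k ≅ ker(∂_k) / im(∂_{k+1}) we obtain:

  H_0: rank C_0 − rank ∂_1 = 9 − 8 = 1, and the invariant factors of ∂_1 are all 1, so H_0 = Z.
  H_1: rank ker ∂_1 − rank ∂_2 = (15 − 8) − 5 = 2, and the invariant factors of ∂_2 are all 1, so H_1 = Z^2.
  H_2: rank ker ∂_2 − rank ∂_3 = (6 − 5) − 1 = 0, and the invariant factors of ∂_3 are all 1, so H_2 = 0.
  H_3: rank ker ∂_3 − rank ∂_4 = (1 − 1) − 0 = 0, and there is no ∂_4, so H_3 = 0.

H_0 = Z,  H_1 = Z^2,  H_2 = 0,  H_3 = 0.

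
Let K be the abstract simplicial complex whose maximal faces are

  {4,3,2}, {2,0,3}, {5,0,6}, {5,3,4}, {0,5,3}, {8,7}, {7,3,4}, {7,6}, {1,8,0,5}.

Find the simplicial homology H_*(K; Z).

H_0 ≅ Z,  H_1 ≅ Z^2,  H_2 = 0,  H_3 = 0.

Order the vertices as 0 < 1 < 2 < 3 < 4 < 5 < 6 < 7 < 8. Listing each simplex with vertices in this order, K has dimension 3 with simplices:

  0-simplices (9): [0], [1], [2], [3], [4], [5], [6], [7], [8]
  1-simplices (19): [0,1], [0,2], [0,3], [0,5], [0,6], [0,8], [1,5], [1,8], [2,3], [2,4], [3,4], [3,5], [3,7], [4,5], [4,7], [5,6], [5,8], [6,7], [7,8]
  2-simplices (10): [0,1,5], [0,1,8], [0,2,3], [0,3,5], [0,5,6], [0,5,8], [1,5,8], [2,3,4], [3,4,5], [3,4,7]
  3-simplices (1): [0,1,5,8]

so the chain groups are C_0 ≅ Z^9, C_1 ≅ Z^19, C_2 ≅ Z^10, C_3 ≅ Z^1.

Boundary ∂_1: C_1 → C_0 is given by ∂[p,q] = [q] − [p]. For instance
  ∂[0,6] = [6] − [0].
This gives a 9×19 integer matrix of rank 8; reducing to Smith normal form yields diagonal entries (1,1,1,1,1,1,1,1).

∂_2: C_2 → C_1 acts by ∂[p,q,r] = [q,r] − [p,r] + [p,q]. For instance
  ∂[3,4,5] = [4,5] − [3,5] + [3,4],
  ∂[2,3,4] = [3,4] − [2,4] + [2,3].
This gives a 19×10 integer matrix of rank 9; reducing to Smith normal form yields diagonal entries (1,1,1,1,1,1,1,1,1).

∂_3: C_3 → C_2 sends each 3-simplex σ to the alternating sum Σ_i (−1)^i (σ with its i-th vertex removed). For instance
  ∂[0,1,5,8] = [1,5,8] − [0,5,8] + [0,1,8] − [0,1,5].
The 10×1 boundary matrix has rank 1 and Smith normal form diag(1).

From H_k ≅ ker(∂_k) / im(∂_{k+1}) we obtain:

  H_0: rank C_0 − rank ∂_1 = 9 − 8 = 1, and the invariant factors of ∂_1 are all 1, so H_0 = Z.
  H_1: rank ker ∂_1 − rank ∂_2 = (19 − 8) − 9 = 2, and the invariant factors of ∂_2 are all 1, so H_1 = Z^2.
  H_2: rank ker ∂_2 − rank ∂_3 = (10 − 9) − 1 = 0, and the invariant factors of ∂_3 are all 1, so H_2 = 0.
  H_3: rank ker ∂_3 − rank ∂_4 = (1 − 1) − 0 = 0, and there is no ∂_4, so H_3 = 0.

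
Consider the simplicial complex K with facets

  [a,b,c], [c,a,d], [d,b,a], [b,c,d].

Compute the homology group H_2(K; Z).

Fix the vertex order a < b < c < d and write every simplex with vertices in increasing order. Then dim K = 2 and the simplices of K are:

  0-simplices (4): a, b, c, d
  1-simplices (6): ab, ac, ad, bc, bd, cd
  2-simplices (4): abc, abd, acd, bcd

so the chain groups are C_0 ≅ Z^4, C_1 ≅ Z^6, C_2 ≅ Z^4.

Boundary ∂_1: C_1 → C_0 maps an edge to its endpoints' difference, ∂[p,q] = q − p. For instance
  ∂ad = d − a.
As a 4×6 matrix over Z this has rank 3, with invariant factors (1,1,1).

∂_2: C_2 → C_1 maps a triangle to the signed sum of its edges. For instance
  ∂acd = cd − ad + ac,
  ∂abc = bc − ac + ab.
The 6×4 boundary matrix has rank 3 and Smith normal form diag(1,1,1).

Computing H_k = (kernel of ∂_k) / (image of ∂_{k+1}):

  H_2: rank ker ∂_2 − rank ∂_3 = (4 − 3) − 0 = 1, and there is no ∂_3, so H_2 ≅ Z.

(K is a triangulation of the 2-sphere S^2.)

H_2 = Z.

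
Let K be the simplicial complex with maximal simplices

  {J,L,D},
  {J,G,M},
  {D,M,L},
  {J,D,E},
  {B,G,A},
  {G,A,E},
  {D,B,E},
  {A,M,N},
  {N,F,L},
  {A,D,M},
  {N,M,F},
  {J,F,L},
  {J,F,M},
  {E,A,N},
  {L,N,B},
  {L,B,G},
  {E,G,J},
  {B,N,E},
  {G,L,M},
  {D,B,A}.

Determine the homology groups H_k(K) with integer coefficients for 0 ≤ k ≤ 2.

H_0 = Z,  H_1 = Z × Z/2,  H_2 = 0.

We work with the vertex ordering A < B < D < E < F < G < J < L < M < N. The simplices of K, each written with vertices in increasing order, are:

  0-simplices (10): A, B, D, E, F, G, J, L, M, N
  1-simplices (30): AB, AD, AE, AG, AM, AN, BD, BE, BG, BL, BN, DE, DJ, DL, DM, EG, EJ, EN, FJ, FL, FM, FN, GJ, GL, GM, JL, JM, LM, LN, MN
  2-simplices (20): ABD, ABG, ADM, AEG, AEN, AMN, BDE, BEN, BGL, BLN, DEJ, DJL, DLM, EGJ, FJL, FJM, FLN, FMN, GJM, GLM

Hence C_0 ≅ Z^10, C_1 ≅ Z^30, C_2 ≅ Z^20.

The boundary map ∂_1: C_1 → C_0 sends each edge [p,q] (with p < q) to q − p.
This gives a 10×30 integer matrix of rank 9; reducing to Smith normal form yields diagonal entries (1,1,1,1,1,1,1,1,1).

Boundary ∂_2: C_2 → C_1 acts by ∂[p,q,r] = [q,r] − [p,r] + [p,q]. For instance
  ∂ABD = BD − AD + AB,
  ∂BLN = LN − BN + BL.
The resulting 30×20 matrix has rank 20, and its Smith normal form has invariant factors (1,1,1,1,1,1,1,1,1,1,1,1,1,1,1,1,1,1,1,2).

From H_k ≅ ker(∂_k) / im(∂_{k+1}) we obtain:

  H_0: rank C_0 − rank ∂_1 = 10 − 9 = 1, and the invariant factors of ∂_1 are all 1, so H_0 ≅ Z.
  H_1: rank ker ∂_1 − rank ∂_2 = (30 − 9) − 20 = 1, and ∂_2 has invariant factor 2 > 1, so H_1 ≅ Z × Z/2.
  H_2: rank ker ∂_2 − rank ∂_3 = (20 − 20) − 0 = 0, and there is no ∂_3, so H_2 ≅ 0.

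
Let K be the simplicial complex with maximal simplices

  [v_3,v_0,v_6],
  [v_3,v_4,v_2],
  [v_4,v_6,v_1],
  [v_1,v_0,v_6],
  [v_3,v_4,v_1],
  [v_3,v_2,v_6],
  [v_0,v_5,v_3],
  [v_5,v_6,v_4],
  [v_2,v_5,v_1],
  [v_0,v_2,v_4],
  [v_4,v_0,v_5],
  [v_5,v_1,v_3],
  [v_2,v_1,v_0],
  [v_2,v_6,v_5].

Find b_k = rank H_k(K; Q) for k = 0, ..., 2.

b_0 = 1, b_1 = 2, b_2 = 1.

K has 7 vertices, 21 edges, 14 triangles.
rank ∂_0 = 0, rank ∂_1 = 6 ⇒ b_0 = 7 − 0 − 6 = 1; all invariant factors of ∂_1 are 1 so no torsion. So H_0 ≅ Z.
rank ∂_1 = 6, rank ∂_2 = 13 ⇒ b_1 = 21 − 6 − 13 = 2; all invariant factors of ∂_2 are 1 so no torsion. So H_1 ≅ Z^2.
rank ∂_2 = 13, rank ∂_3 = 0 ⇒ b_2 = 14 − 13 − 0 = 1. So H_2 ≅ Z.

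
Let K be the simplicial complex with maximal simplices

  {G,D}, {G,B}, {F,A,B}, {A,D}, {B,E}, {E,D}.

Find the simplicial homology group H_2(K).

H_2 ≅ 0.

Fix the vertex order A < B < D < E < F < G and write every simplex with vertices in increasing order. Then dim K = 2 and the simplices of K are:

  0-simplices (6): A, B, D, E, F, G
  1-simplices (8): AB, AD, AF, BE, BF, BG, DE, DG
  2-simplices (1): ABF

giving chain groups C_0 ≅ Z^6, C_1 ≅ Z^8, C_2 ≅ Z^1.

Boundary ∂_1: C_1 → C_0 is given by ∂[p,q] = [q] − [p]. For instance
  ∂DG = G − D.
As a 6×8 matrix over Z this has rank 5, with invariant factors (1,1,1,1,1).

Boundary ∂_2: C_2 → C_1 sends each 2-simplex [p,q,r] to [q,r] − [p,r] + [p,q]. For instance
  ∂ABF = BF − AF + AB.
As a 8×1 matrix over Z this has rank 1, with invariant factors (1).

From H_k ≅ ker(∂_k) / im(∂_{k+1}) we obtain:

  H_2: rank ker ∂_2 − rank ∂_3 = (1 − 1) − 0 = 0, and there is no ∂_3, so H_2 = 0.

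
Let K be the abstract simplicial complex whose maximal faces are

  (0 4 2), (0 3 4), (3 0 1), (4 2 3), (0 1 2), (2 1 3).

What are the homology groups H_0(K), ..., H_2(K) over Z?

H_0 ≅ Z,  H_1 = 0,  H_2 ≅ Z.

Fix the vertex order 0 < 1 < 2 < 3 < 4 and write every simplex with vertices in increasing order. Then dim K = 2 and the simplices of K are:

  0-simplices (5): [0], [1], [2], [3], [4]
  1-simplices (9): [0,1], [0,2], [0,3], [0,4], [1,2], [1,3], [2,3], [2,4], [3,4]
  2-simplices (6): [0,1,2], [0,1,3], [0,2,4], [0,3,4], [1,2,3], [2,3,4]

Hence C_0 ≅ Z^5, C_1 ≅ Z^9, C_2 ≅ Z^6.

Boundary ∂_1: C_1 → C_0 is given by ∂[p,q] = [q] − [p]. For instance
  ∂[1,3] = [3] − [1].
The resulting 5×9 matrix has rank 4, and its Smith normal form has invariant factors (1,1,1,1).

∂_2: C_2 → C_1 maps a triangle to the signed sum of its edges. For instance
  ∂[0,3,4] = [3,4] − [0,4] + [0,3],
  ∂[0,1,3] = [1,3] − [0,3] + [0,1].
This gives a 9×6 integer matrix of rank 5; reducing to Smith normal form yields diagonal entries (1,1,1,1,1).

Computing H_k = (kernel of ∂_k) / (image of ∂_{k+1}):

  H_0: rank C_0 − rank ∂_1 = 5 − 4 = 1, and the invariant factors of ∂_1 are all 1, so H_0 ≅ Z.
  H_1: rank ker ∂_1 − rank ∂_2 = (9 − 4) − 5 = 0, and the invariant factors of ∂_2 are all 1, so H_1 ≅ 0.
  H_2: rank ker ∂_2 − rank ∂_3 = (6 − 5) − 0 = 1, and there is no ∂_3, so H_2 ≅ Z.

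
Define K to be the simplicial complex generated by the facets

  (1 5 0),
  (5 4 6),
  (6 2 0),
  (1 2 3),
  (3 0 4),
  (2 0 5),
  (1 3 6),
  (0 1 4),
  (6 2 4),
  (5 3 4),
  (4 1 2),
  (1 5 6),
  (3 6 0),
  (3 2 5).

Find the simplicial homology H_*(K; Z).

H_0 = Z,  H_1 = Z^2,  H_2 = Z.

We work with the vertex ordering 0 < 1 < 2 < 3 < 4 < 5 < 6. The simplices of K, each written with vertices in increasing order, are:

  0-simplices (7): [0], [1], [2], [3], [4], [5], [6]
  1-simplices (21): [0,1], [0,2], [0,3], [0,4], [0,5], [0,6], [1,2], [1,3], [1,4], [1,5], [1,6], [2,3], [2,4], [2,5], [2,6], [3,4], [3,5], [3,6], [4,5], [4,6], [5,6]
  2-simplices (14): [0,1,4], [0,1,5], [0,2,5], [0,2,6], [0,3,4], [0,3,6], [1,2,3], [1,2,4], [1,3,6], [1,5,6], [2,3,5], [2,4,6], [3,4,5], [4,5,6]

giving chain groups C_0 ≅ Z^7, C_1 ≅ Z^21, C_2 ≅ Z^14.

The boundary map ∂_1: C_1 → C_0 maps an edge to its endpoints' difference, ∂[p,q] = q − p.
The resulting 7×21 matrix has rank 6, and its Smith normal form has invariant factors (1,1,1,1,1,1).

∂_2: C_2 → C_1 sends each 2-simplex [p,q,r] to [q,r] − [p,r] + [p,q]. For instance
  ∂[3,4,5] = [4,5] − [3,5] + [3,4],
  ∂[4,5,6] = [5,6] − [4,6] + [4,5].
As a 21×14 matrix over Z this has rank 13, with invariant factors (1,1,1,1,1,1,1,1,1,1,1,1,1).

Now H_k = ker ∂_k / im ∂_{k+1}, so:

  H_0: rank C_0 − rank ∂_1 = 7 − 6 = 1, and the invariant factors of ∂_1 are all 1, so H_0 ≅ Z.
  H_1: rank ker ∂_1 − rank ∂_2 = (21 − 6) − 13 = 2, and the invariant factors of ∂_2 are all 1, so H_1 ≅ Z^2.
  H_2: rank ker ∂_2 − rank ∂_3 = (14 − 13) − 0 = 1, and there is no ∂_3, so H_2 ≅ Z.

As a check, the Euler characteristic is 7 − 21 + 14 = 0, which agrees with 1 − 2 + 1 = 0.
(K is a triangulation of the torus T^2.)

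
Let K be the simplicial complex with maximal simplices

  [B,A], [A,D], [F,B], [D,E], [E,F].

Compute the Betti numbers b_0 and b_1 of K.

b_0 = 1, b_1 = 1.

Order the vertices as A < B < D < E < F. Listing each simplex with vertices in this order, K has dimension 1 with simplices:

  0-simplices (5): A, B, D, E, F
  1-simplices (5): AB, AD, BF, DE, EF

so the chain groups are C_0 ≅ Z^5, C_1 ≅ Z^5.

∂_1: C_1 → C_0 maps an edge to its endpoints' difference, ∂[p,q] = q − p. For instance
  ∂AD = D − A.
The resulting 5×5 matrix has rank 4, and its Smith normal form has invariant factors (1,1,1,1).

Reading off H_k = ker ∂_k / im ∂_{k+1}:

  H_0: rank C_0 − rank ∂_1 = 5 − 4 = 1, and the invariant factors of ∂_1 are all 1, so H_0 = Z.
  H_1: rank ker ∂_1 − rank ∂_2 = (5 − 4) − 0 = 1, and there is no ∂_2, so H_1 = Z.

Hence the Betti numbers are b_0 = 1, b_1 = 1.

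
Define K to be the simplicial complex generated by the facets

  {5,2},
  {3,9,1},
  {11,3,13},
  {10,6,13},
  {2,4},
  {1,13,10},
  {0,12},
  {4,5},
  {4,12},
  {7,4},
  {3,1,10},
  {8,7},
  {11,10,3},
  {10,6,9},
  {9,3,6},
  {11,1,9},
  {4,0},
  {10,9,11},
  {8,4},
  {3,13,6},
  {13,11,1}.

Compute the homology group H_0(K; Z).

H_0 ≅ Z^2.

Fix the vertex order 0 < 1 < 2 < 3 < 4 < 5 < 6 < 7 < 8 < 9 < 10 < 11 < 12 < 13 and write every simplex with vertices in increasing order. Then dim K = 2 and the simplices of K are:

  0-simplices (14): [0], [1], [2], [3], [4], [5], [6], [7], [8], [9], [10], [11], [12], [13]
  1-simplices (27): (27 of them)
  2-simplices (12): [1,3,9], [1,3,10], [1,9,11], [1,10,13], [1,11,13], [3,6,9], [3,6,13], [3,10,11], [3,11,13], [6,9,10], [6,10,13], [9,10,11]

giving chain groups C_0 ≅ Z^14, C_1 ≅ Z^27, C_2 ≅ Z^12.

Boundary ∂_1: C_1 → C_0 sends each edge [p,q] (with p < q) to q − p. For instance
  ∂[7,8] = [8] − [7].
This gives a 14×27 integer matrix of rank 12; reducing to Smith normal form yields diagonal entries (1,1,1,1,1,1,1,1,1,1,1,1).

The boundary map ∂_2: C_2 → C_1 maps a triangle to the signed sum of its edges. For instance
  ∂[6,9,10] = [9,10] − [6,10] + [6,9],
  ∂[1,11,13] = [11,13] − [1,13] + [1,11].
This gives a 27×12 integer matrix of rank 12; reducing to Smith normal form yields diagonal entries (1,1,1,1,1,1,1,1,1,1,1,2).

From H_k ≅ ker(∂_k) / im(∂_{k+1}) we obtain:

  H_0: rank C_0 − rank ∂_1 = 14 − 12 = 2, and the invariant factors of ∂_1 are all 1, so H_0 ≅ Z^2.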